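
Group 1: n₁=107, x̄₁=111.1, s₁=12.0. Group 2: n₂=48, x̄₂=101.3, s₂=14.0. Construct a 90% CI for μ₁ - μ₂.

Difference = 9.8. SE = √(12.0²/107 + 14.0²/48) = 2.33. CI = (5.97, 13.63)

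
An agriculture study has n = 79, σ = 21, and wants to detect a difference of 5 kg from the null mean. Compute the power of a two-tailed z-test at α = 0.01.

SE = σ/√n = 21/√79 = 2.363. Non-centrality λ = d/SE = 5/2.363 = 2.116. Power ≈ Φ(λ - z_{α/2}) = Φ(2.116 - 2.576) = Φ(-0.46) = 0.323.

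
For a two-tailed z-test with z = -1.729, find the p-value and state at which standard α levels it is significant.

p = 2·P(Z > |-1.729|) = 2·(1 - Φ(1.729)) ≈ 0.0838. Significant at α = 0.1.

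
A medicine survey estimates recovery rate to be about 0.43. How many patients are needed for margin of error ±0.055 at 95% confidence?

n = z²p(1-p)/E² = 1.96²×0.43×0.57/0.055² = 311.3 → n = 312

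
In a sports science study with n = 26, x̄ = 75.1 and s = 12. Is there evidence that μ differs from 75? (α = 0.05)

t = (x̄ - μ₀)/(s/√n) = (75.1 - 75)/(12/√26) = 0.042. df = 25, critical t = ±2.06. Fail to reject H₀.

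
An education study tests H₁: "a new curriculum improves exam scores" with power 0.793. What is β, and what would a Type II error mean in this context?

β = 1 - power = 1 - 0.793 = 0.207. A Type II error is failing to reject H₀ when H₀ is false (false negative) — here, failing to conclude that a new curriculum improves exam scores when in fact it is true. Consequence: keeping the old curriculum when the new one would have helped students.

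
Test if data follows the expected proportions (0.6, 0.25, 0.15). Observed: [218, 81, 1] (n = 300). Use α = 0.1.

Expected: [180.0, 75.0, 45.0]. χ² = 51.524. df = 2, critical = 4.605. Reject H₀.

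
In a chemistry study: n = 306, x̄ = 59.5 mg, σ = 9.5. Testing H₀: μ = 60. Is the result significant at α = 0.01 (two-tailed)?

z = (59.5 - 60)/(9.5/√306) = -0.921. Since |z| ≤ 2.576, not significant at α = 0.01.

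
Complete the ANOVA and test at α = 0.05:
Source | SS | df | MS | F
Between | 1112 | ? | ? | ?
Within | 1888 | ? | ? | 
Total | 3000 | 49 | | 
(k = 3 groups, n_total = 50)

df_between = 2, df_within = 47. MS_between = 556.0, MS_within = 40.17. F = 13.841, F_crit ≈ 3.195. Reject H₀.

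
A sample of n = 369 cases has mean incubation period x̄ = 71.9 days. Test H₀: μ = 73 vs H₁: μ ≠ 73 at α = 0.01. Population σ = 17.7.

z = (x̄ - μ₀)/(σ/√n) = (71.9 - 73)/(17.7/√369) = -1.194. Critical value: ±2.576. Since |-1.194| ≤ 2.576, Fail to reject H₀.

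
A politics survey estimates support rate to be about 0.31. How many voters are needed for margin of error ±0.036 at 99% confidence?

n = z²p(1-p)/E² = 2.576²×0.31×0.69/0.036² = 1095.2 → n = 1096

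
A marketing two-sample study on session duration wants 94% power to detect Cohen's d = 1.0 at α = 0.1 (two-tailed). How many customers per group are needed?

z_{α/2} = 1.645, z_β = Φ⁻¹(0.94) = 1.555. For large effect (d = 1.0): n per group = 2(z_{α/2} + z_β)²/d² = 2(1.645 + 1.555)²/1.0² = 20.5 → 21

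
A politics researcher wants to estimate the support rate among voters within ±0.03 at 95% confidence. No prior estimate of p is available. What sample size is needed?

Conservative approach: use p = 0.5 (maximizes p(1-p) = 0.25). n = z²(0.25)/E² = 1.96²×0.25/0.03² = 1067.1 → n = 1068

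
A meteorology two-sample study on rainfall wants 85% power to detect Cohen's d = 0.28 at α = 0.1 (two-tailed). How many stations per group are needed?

z_{α/2} = 1.645, z_β = Φ⁻¹(0.85) = 1.036. For small effect (d = 0.28): n per group = 2(z_{α/2} + z_β)²/d² = 2(1.645 + 1.036)²/0.28² = 183.4 → 184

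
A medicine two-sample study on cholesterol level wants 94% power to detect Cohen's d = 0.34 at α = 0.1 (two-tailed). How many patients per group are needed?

z_{α/2} = 1.645, z_β = Φ⁻¹(0.94) = 1.555. For small effect (d = 0.34): n per group = 2(z_{α/2} + z_β)²/d² = 2(1.645 + 1.555)²/0.34² = 177.2 → 178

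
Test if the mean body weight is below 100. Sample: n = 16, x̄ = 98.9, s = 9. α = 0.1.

t = (98.9 - 100)/(9/√16) = -0.489, df = 15. Critical t = -1.341. Fail to reject H₀.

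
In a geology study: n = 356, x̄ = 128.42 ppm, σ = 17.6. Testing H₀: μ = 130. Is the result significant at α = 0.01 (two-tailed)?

z = (128.42 - 130)/(17.6/√356) = -1.694. Since |z| ≤ 2.576, not significant at α = 0.01.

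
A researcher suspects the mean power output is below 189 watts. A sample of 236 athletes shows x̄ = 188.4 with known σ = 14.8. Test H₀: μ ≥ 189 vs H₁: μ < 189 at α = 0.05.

z = -0.623. Critical value: -1.645. Fail to reject H₀.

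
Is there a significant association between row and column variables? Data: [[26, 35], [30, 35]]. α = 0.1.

χ² = 0.159. df = 1, critical = 2.706. Fail to reject H₀. No evidence of dependence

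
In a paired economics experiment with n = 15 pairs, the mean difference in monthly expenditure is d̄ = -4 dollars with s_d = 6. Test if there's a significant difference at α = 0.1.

t = d̄/(s_d/√n) = -4/(6/√15) = -2.582. df = 14, critical t = ±1.761. Reject H₀.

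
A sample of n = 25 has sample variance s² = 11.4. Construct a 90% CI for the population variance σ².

df = 24. χ²_{0.05} = 36.415, χ²_{0.95} = 13.848. CI for σ² = ((n-1)s²/χ²_{α/2}, (n-1)s²/χ²_{1-α/2}) = (24·11.4/36.415, 24·11.4/13.848) = (7.51, 19.76)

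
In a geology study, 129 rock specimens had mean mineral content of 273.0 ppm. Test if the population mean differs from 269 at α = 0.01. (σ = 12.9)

z = (x̄ - μ₀)/(σ/√n) = (273.0 - 269)/(12.9/√129) = 3.522. Critical value: ±2.576. Since |3.522| > 2.576, Reject H₀.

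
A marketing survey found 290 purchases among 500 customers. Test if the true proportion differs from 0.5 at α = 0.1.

p̂ = 0.58, p₀ = 0.5. z = (p̂ - p₀)/√(p₀(1-p₀)/n) = 3.578. Critical: ±1.645. Reject H₀.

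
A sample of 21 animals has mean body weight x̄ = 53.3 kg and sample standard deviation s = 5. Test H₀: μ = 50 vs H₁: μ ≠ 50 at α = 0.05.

t = (x̄ - μ₀)/(s/√n) = (53.3 - 50)/(5/√21) = 3.024. df = 20, critical t = ±2.086. Reject H₀.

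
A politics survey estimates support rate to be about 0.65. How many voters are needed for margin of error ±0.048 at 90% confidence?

n = z²p(1-p)/E² = 1.645²×0.65×0.35/0.048² = 267.2 → n = 268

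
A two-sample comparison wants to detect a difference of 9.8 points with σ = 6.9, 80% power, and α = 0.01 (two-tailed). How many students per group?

n per group = 2(z_α/2 + z_β)²σ²/d² = 2×(2.576 + 0.84)²×6.9²/9.8² = 11.6 → n = 12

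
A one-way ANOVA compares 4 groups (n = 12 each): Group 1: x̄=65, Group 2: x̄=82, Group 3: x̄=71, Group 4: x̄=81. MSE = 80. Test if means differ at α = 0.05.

Grand mean = 74.75. SS_between = 2409.0, MS_between = 803.0. F = 10.037, F_crit ≈ 2.816. Reject H₀.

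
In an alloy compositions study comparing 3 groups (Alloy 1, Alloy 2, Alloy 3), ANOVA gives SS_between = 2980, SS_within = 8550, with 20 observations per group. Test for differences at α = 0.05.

df_between = 2, df_within = 57. F = MS_between/MS_within = 1490.0/150.0 = 9.933. F_crit ≈ 3.159. Reject H₀. At least one mean differs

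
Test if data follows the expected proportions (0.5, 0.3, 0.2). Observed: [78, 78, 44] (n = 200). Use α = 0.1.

Expected: [100.0, 60.0, 40.0]. χ² = 10.64. df = 2, critical = 4.605. Reject H₀.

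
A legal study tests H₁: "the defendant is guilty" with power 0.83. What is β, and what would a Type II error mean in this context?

β = 1 - power = 1 - 0.83 = 0.17. A Type II error is failing to reject H₀ when H₀ is false (false negative) — here, failing to conclude that the defendant is guilty when in fact it is true. Consequence: acquitting a guilty person.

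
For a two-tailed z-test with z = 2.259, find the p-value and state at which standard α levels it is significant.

p = 2·P(Z > |2.259|) = 2·(1 - Φ(2.259)) ≈ 0.0239. Significant at α = 0.1; Significant at α = 0.05.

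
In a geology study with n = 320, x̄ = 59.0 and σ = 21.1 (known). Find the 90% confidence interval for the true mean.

CI = x̄ ± z*(σ/√n) = 59.0 ± 1.645(21.1/√320) = 59.0 ± 1.94 = (57.06, 60.94)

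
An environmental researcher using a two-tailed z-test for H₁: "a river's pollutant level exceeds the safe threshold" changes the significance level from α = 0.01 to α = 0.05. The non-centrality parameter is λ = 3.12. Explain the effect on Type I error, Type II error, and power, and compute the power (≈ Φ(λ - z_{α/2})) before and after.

Increasing α from 0.01 to 0.05:
• Type I error rate increases (α is the Type I rate by definition).
• Critical value moves from z_{α/2} = 2.576 to 1.96, so power = Φ(λ - z_{α/2}) goes from Φ(3.12 - 2.576) = 0.707 to Φ(3.12 - 1.96) = 0.877.
• Type II error rate β = 1 - power therefore decreases (0.293 → 0.123).
Appropriate when false negatives are costly — here, allowing unsafe pollution to continue.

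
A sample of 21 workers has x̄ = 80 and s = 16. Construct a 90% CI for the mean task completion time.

CI = x̄ ± t*(s/√n) = 80 ± 1.725(16/√21) = (73.98, 86.02)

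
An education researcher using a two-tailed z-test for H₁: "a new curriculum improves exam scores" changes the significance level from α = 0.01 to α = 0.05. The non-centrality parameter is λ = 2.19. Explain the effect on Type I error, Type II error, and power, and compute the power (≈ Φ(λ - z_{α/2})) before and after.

Increasing α from 0.01 to 0.05:
• Type I error rate increases (α is the Type I rate by definition).
• Critical value moves from z_{α/2} = 2.576 to 1.96, so power = Φ(λ - z_{α/2}) goes from Φ(2.19 - 2.576) = 0.35 to Φ(2.19 - 1.96) = 0.591.
• Type II error rate β = 1 - power therefore decreases (0.65 → 0.409).
Appropriate when false negatives are costly — here, keeping the old curriculum when the new one would have helped students.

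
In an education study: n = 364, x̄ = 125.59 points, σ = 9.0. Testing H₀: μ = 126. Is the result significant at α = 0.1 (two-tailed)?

z = (125.59 - 126)/(9.0/√364) = -0.869. Since |z| ≤ 1.645, not significant at α = 0.1.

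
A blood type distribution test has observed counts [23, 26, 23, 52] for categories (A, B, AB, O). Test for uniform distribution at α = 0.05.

Expected = 31 each. χ² = Σ(O-E)²/E = 19.161. df = 3, critical value = 7.815. Reject H₀.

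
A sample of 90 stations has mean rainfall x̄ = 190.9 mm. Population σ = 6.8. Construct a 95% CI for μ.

CI = x̄ ± z*(σ/√n) = 190.9 ± 1.96(6.8/√90) = 190.9 ± 1.4 = (189.5, 192.3)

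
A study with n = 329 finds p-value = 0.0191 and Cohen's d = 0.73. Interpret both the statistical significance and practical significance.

Statistically significant (p = 0.0191 < 0.05). Cohen's d = 0.73 indicates a medium effect size. Both statistical and practical significance should be considered.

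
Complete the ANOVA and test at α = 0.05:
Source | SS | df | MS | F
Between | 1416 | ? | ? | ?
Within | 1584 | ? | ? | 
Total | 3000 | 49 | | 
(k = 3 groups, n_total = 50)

df_between = 2, df_within = 47. MS_between = 708.0, MS_within = 33.7. F = 21.008, F_crit ≈ 3.195. Reject H₀.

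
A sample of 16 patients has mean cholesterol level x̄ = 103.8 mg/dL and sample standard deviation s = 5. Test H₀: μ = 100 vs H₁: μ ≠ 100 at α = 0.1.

t = (x̄ - μ₀)/(s/√n) = (103.8 - 100)/(5/√16) = 3.04. df = 15, critical t = ±1.753. Reject H₀.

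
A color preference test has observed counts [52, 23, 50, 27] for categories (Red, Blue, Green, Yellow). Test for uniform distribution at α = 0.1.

Expected = 38 each. χ² = Σ(O-E)²/E = 18.053. df = 3, critical value = 6.251. Reject H₀.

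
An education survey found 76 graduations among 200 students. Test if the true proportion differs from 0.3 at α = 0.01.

p̂ = 0.38, p₀ = 0.3. z = (p̂ - p₀)/√(p₀(1-p₀)/n) = 2.469. Critical: ±2.576. Fail to reject H₀.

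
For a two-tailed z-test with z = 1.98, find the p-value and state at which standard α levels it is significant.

p = 2·P(Z > |1.98|) = 2·(1 - Φ(1.98)) ≈ 0.0477. Significant at α = 0.1; Significant at α = 0.05.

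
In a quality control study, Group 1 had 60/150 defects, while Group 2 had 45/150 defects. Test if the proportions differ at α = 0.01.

p̂₁ = 0.4, p̂₂ = 0.3, pooled p̂ = 0.35. z = 1.816. Critical: ±2.576. Fail to reject H₀.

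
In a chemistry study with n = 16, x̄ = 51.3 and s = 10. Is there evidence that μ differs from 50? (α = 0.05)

t = (x̄ - μ₀)/(s/√n) = (51.3 - 50)/(10/√16) = 0.52. df = 15, critical t = ±2.131. Fail to reject H₀.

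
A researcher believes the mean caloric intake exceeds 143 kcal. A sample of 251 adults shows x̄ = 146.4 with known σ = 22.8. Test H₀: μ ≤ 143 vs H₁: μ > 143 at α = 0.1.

z = 2.363. Critical value: 1.28. Reject H₀.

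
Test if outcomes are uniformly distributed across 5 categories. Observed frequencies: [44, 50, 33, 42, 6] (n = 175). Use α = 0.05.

Expected = 35 each. χ² = Σ(O-E)²/E = 34.286. df = 4, critical value = 9.488. Reject H₀.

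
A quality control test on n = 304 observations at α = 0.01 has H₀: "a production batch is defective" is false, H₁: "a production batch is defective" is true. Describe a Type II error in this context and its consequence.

Type II error: failing to reject H₀ when it is false — concluding that a production batch is defective is not supported when in fact it is. Consequence: shipping a defective batch — faulty products reach customers.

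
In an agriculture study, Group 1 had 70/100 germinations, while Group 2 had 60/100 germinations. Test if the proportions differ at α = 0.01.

p̂₁ = 0.7, p̂₂ = 0.6, pooled p̂ = 0.65. z = 1.482. Critical: ±2.576. Fail to reject H₀.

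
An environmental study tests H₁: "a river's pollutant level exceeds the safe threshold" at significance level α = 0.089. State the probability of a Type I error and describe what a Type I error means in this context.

P(Type I error) = α = 0.089. A Type I error is rejecting H₀ when H₀ is actually true (false positive) — here, concluding that a river's pollutant level exceeds the safe threshold when in fact this is not the case. Consequence: shutting down a compliant factory unnecessarily.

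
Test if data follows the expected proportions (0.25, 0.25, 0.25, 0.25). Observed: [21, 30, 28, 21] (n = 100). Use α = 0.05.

Expected: [25.0, 25.0, 25.0, 25.0]. χ² = 2.64. df = 3, critical = 7.815. Fail to reject H₀.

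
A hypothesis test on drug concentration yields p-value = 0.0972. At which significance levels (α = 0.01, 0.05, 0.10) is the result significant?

p = 0.0972. Significant at: α = 0.1.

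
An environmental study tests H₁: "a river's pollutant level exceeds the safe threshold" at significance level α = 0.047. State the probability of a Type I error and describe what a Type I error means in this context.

P(Type I error) = α = 0.047. A Type I error is rejecting H₀ when H₀ is actually true (false positive) — here, concluding that a river's pollutant level exceeds the safe threshold when in fact this is not the case. Consequence: shutting down a compliant factory unnecessarily.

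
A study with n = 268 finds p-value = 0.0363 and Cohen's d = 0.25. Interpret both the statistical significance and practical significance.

Statistically significant (p = 0.0363 < 0.05). Cohen's d = 0.25 indicates a small effect size. Both statistical and practical significance should be considered.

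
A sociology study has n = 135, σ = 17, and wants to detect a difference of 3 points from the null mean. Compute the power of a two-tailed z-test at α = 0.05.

SE = σ/√n = 17/√135 = 1.463. Non-centrality λ = d/SE = 3/1.463 = 2.05. Power ≈ Φ(λ - z_{α/2}) = Φ(2.05 - 1.96) = Φ(0.09) = 0.536.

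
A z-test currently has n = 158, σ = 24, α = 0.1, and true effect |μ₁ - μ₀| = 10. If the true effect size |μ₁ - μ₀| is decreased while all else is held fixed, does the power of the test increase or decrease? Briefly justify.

Power decreases: a smaller true effect decreases the non-centrality λ = |μ₁ - μ₀|/(σ/√n).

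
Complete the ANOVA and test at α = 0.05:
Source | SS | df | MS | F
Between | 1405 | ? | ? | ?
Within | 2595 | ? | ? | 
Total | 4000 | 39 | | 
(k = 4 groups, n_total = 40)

df_between = 3, df_within = 36. MS_between = 468.33, MS_within = 72.08. F = 6.497, F_crit ≈ 2.866. Reject H₀.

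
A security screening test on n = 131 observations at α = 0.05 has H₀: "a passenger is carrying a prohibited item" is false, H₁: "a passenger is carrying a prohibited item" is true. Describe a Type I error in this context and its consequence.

Type I error: rejecting H₀ when it is true — concluding that a passenger is carrying a prohibited item when in fact it is not. Consequence: detaining an innocent passenger — delay and inconvenience.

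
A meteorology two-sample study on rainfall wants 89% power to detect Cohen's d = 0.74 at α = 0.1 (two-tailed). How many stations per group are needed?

z_{α/2} = 1.645, z_β = Φ⁻¹(0.89) = 1.227. For medium effect (d = 0.74): n per group = 2(z_{α/2} + z_β)²/d² = 2(1.645 + 1.227)²/0.74² = 30.1 → 31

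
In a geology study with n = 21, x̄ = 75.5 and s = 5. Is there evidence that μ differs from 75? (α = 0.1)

t = (x̄ - μ₀)/(s/√n) = (75.5 - 75)/(5/√21) = 0.458. df = 20, critical t = ±1.725. Fail to reject H₀.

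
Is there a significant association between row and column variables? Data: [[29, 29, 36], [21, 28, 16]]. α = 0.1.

χ² = 3.828. df = 2, critical = 4.605. Fail to reject H₀. No evidence of dependence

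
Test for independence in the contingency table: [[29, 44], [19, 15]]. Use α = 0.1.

χ² = 2.448. df = 1, critical = 2.706. Fail to reject H₀. No evidence of dependence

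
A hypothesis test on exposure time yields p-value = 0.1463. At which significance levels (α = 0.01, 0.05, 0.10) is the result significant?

p = 0.1463. Not significant at any of the given levels.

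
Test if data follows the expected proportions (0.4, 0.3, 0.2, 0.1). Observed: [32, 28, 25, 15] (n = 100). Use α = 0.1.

Expected: [40.0, 30.0, 20.0, 10.0]. χ² = 5.483. df = 3, critical = 6.251. Fail to reject H₀.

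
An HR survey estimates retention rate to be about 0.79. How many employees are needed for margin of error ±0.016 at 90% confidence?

n = z²p(1-p)/E² = 1.645²×0.79×0.21/0.016² = 1753.6 → n = 1754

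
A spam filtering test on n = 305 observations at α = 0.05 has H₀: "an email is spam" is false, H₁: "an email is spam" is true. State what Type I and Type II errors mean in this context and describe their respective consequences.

Type I (false positive): concluding that an email is spam when it is not — a legitimate email is sent to the spam folder and the user misses it. Type II (false negative): failing to conclude that an email is spam when it is — a spam email lands in the inbox. Which is costlier depends on domain priorities and is a judgement call rather than a statistical fact.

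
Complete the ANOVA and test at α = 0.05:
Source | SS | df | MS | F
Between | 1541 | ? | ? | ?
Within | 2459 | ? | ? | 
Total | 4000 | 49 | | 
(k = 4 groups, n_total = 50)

df_between = 3, df_within = 46. MS_between = 513.67, MS_within = 53.46. F = 9.609, F_crit ≈ 2.807. Reject H₀.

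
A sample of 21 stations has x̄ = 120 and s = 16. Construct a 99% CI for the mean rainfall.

CI = x̄ ± t*(s/√n) = 120 ± 2.845(16/√21) = (110.07, 129.93)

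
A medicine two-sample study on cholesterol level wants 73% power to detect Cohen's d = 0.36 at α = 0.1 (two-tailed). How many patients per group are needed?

z_{α/2} = 1.645, z_β = Φ⁻¹(0.73) = 0.613. For small effect (d = 0.36): n per group = 2(z_{α/2} + z_β)²/d² = 2(1.645 + 0.613)²/0.36² = 78.7 → 79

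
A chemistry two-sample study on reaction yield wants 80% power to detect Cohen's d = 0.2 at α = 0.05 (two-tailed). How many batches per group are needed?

z_{α/2} = 1.96, z_β = Φ⁻¹(0.8) = 0.842. For small effect (d = 0.2): n per group = 2(z_{α/2} + z_β)²/d² = 2(1.96 + 0.842)²/0.2² = 392.6 → 393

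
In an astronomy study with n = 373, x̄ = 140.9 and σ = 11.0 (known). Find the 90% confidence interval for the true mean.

CI = x̄ ± z*(σ/√n) = 140.9 ± 1.645(11.0/√373) = 140.9 ± 0.94 = (139.96, 141.84)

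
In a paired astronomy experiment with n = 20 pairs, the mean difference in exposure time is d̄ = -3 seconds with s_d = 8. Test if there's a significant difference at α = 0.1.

t = d̄/(s_d/√n) = -3/(8/√20) = -1.677. df = 19, critical t = ±1.729. Fail to reject H₀.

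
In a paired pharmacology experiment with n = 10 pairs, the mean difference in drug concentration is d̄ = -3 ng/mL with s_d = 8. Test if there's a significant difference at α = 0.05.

t = d̄/(s_d/√n) = -3/(8/√10) = -1.186. df = 9, critical t = ±2.262. Fail to reject H₀.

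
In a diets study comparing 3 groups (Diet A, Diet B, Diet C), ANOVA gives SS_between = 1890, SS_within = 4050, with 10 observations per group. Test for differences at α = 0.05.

df_between = 2, df_within = 27. F = MS_between/MS_within = 945.0/150.0 = 6.3. F_crit ≈ 3.354. Reject H₀. At least one mean differs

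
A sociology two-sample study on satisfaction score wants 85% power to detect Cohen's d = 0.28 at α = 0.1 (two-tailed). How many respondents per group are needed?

z_{α/2} = 1.645, z_β = Φ⁻¹(0.85) = 1.036. For small effect (d = 0.28): n per group = 2(z_{α/2} + z_β)²/d² = 2(1.645 + 1.036)²/0.28² = 183.4 → 184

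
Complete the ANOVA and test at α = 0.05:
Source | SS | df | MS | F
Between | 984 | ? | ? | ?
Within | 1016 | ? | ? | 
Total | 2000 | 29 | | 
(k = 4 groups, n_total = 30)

df_between = 3, df_within = 26. MS_between = 328.0, MS_within = 39.08. F = 8.394, F_crit ≈ 2.975. Reject H₀.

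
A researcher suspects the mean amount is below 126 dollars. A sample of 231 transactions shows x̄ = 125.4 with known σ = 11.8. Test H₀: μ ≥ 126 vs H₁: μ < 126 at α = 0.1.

z = -0.773. Critical value: -1.28. Fail to reject H₀.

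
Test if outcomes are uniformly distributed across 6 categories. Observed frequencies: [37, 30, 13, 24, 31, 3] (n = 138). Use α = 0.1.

Expected = 23 each. χ² = Σ(O-E)²/E = 35.217. df = 5, critical value = 9.236. Reject H₀.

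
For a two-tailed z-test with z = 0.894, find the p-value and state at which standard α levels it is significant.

p = 2·P(Z > |0.894|) = 2·(1 - Φ(0.894)) ≈ 0.3713. Not significant at any standard level.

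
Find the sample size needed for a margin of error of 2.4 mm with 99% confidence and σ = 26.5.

n = (z*σ/E)² = (2.576×26.5/2.4)² = 809.02 → n = 810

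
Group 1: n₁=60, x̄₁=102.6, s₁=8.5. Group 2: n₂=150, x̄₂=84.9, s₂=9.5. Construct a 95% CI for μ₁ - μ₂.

Difference = 17.7. SE = √(8.5²/60 + 9.5²/150) = 1.344. CI = (15.07, 20.33)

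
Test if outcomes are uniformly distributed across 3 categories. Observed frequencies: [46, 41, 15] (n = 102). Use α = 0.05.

Expected = 34 each. χ² = Σ(O-E)²/E = 16.294. df = 2, critical value = 5.991. Reject H₀.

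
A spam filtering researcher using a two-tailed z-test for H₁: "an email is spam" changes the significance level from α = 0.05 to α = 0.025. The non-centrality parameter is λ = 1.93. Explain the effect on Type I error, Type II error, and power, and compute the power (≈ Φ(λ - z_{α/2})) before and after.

Decreasing α from 0.05 to 0.025:
• Type I error rate decreases (α is the Type I rate by definition).
• Critical value moves from z_{α/2} = 1.96 to 2.241, so power = Φ(λ - z_{α/2}) goes from Φ(1.93 - 1.96) = 0.488 to Φ(1.93 - 2.241) = 0.378.
• Type II error rate β = 1 - power therefore increases (0.512 → 0.622).
Appropriate when false positives are costly — here, a legitimate email is sent to the spam folder and the user misses it.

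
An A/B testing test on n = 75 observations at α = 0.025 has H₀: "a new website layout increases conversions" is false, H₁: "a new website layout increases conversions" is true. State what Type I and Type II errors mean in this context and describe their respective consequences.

Type I (false positive): concluding that a new website layout increases conversions when it is not — rolling out a layout that doesn't actually help — wasted engineering effort. Type II (false negative): failing to conclude that a new website layout increases conversions when it is — discarding a layout that would have improved conversions — lost revenue. Which is costlier depends on domain priorities and is a judgement call rather than a statistical fact.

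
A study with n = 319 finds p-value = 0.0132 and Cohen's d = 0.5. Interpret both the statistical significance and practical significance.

Statistically significant (p = 0.0132 < 0.05). Cohen's d = 0.5 indicates a medium effect size. Both statistical and practical significance should be considered.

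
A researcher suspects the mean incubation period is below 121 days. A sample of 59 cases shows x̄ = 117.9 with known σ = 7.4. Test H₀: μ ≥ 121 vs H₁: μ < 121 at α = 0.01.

z = -3.218. Critical value: -2.33. Reject H₀.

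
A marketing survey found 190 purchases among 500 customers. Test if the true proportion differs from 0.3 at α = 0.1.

p̂ = 0.38, p₀ = 0.3. z = (p̂ - p₀)/√(p₀(1-p₀)/n) = 3.904. Critical: ±1.645. Reject H₀.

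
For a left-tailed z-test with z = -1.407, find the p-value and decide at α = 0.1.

p = P(Z < -1.407) = Φ(-1.407) ≈ 0.0797. Since p < 0.1, reject H₀ (significant) at α = 0.1.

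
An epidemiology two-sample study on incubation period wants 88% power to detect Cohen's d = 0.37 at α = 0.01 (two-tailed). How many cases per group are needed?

z_{α/2} = 2.576, z_β = Φ⁻¹(0.88) = 1.175. For small effect (d = 0.37): n per group = 2(z_{α/2} + z_β)²/d² = 2(2.576 + 1.175)²/0.37² = 205.6 → 206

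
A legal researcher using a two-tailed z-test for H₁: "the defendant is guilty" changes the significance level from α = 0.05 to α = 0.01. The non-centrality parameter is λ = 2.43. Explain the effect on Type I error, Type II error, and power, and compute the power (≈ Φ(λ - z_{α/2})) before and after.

Decreasing α from 0.05 to 0.01:
• Type I error rate decreases (α is the Type I rate by definition).
• Critical value moves from z_{α/2} = 1.96 to 2.576, so power = Φ(λ - z_{α/2}) goes from Φ(2.43 - 1.96) = 0.681 to Φ(2.43 - 2.576) = 0.442.
• Type II error rate β = 1 - power therefore increases (0.319 → 0.558).
Appropriate when false positives are costly — here, convicting an innocent person.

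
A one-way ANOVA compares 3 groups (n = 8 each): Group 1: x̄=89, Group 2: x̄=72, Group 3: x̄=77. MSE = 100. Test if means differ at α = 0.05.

Grand mean = 79.33. SS_between = 1221.33, MS_between = 610.67. F = 6.107, F_crit ≈ 3.467. Reject H₀.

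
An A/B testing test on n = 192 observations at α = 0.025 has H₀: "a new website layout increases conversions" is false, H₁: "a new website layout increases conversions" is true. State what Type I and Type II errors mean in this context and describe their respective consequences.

Type I (false positive): concluding that a new website layout increases conversions when it is not — rolling out a layout that doesn't actually help — wasted engineering effort. Type II (false negative): failing to conclude that a new website layout increases conversions when it is — discarding a layout that would have improved conversions — lost revenue. Which is costlier depends on domain priorities and is a judgement call rather than a statistical fact.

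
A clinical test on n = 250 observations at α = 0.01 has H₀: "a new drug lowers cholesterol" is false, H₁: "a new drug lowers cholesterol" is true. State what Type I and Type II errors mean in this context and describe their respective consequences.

Type I (false positive): concluding that a new drug lowers cholesterol when it is not — approving an ineffective drug — patients take a useless medication and may skip effective alternatives. Type II (false negative): failing to conclude that a new drug lowers cholesterol when it is — shelving an effective drug — patients miss out on a treatment that would have helped. Which is costlier depends on domain priorities and is a judgement call rather than a statistical fact.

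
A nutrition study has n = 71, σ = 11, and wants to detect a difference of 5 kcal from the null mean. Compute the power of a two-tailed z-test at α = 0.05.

SE = σ/√n = 11/√71 = 1.305. Non-centrality λ = d/SE = 5/1.305 = 3.83. Power ≈ Φ(λ - z_{α/2}) = Φ(3.83 - 1.96) = Φ(1.87) = 0.969.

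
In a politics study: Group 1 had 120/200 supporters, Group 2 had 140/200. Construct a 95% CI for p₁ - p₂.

p̂₁ = 0.6, p̂₂ = 0.7. Difference = -0.1. CI = (-0.193, -0.007)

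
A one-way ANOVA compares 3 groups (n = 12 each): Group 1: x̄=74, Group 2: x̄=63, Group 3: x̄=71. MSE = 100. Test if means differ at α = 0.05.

Grand mean = 69.33. SS_between = 776.0, MS_between = 388.0. F = 3.88, F_crit ≈ 3.285. Reject H₀.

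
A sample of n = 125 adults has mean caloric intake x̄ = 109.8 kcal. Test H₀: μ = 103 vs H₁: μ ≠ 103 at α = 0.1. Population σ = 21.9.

z = (x̄ - μ₀)/(σ/√n) = (109.8 - 103)/(21.9/√125) = 3.472. Critical value: ±1.645. Since |3.472| > 1.645, Reject H₀.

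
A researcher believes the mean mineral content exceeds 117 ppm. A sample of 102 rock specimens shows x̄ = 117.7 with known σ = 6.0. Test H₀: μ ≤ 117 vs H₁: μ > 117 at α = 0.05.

z = 1.178. Critical value: 1.645. Fail to reject H₀.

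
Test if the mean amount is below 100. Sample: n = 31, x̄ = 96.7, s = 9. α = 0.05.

t = (96.7 - 100)/(9/√31) = -2.042, df = 30. Critical t = -1.697. Reject H₀.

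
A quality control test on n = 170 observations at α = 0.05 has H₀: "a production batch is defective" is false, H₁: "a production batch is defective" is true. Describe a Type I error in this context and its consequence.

Type I error: rejecting H₀ when it is true — concluding that a production batch is defective when in fact it is not. Consequence: scrapping a good batch — wasted material and cost for no reason.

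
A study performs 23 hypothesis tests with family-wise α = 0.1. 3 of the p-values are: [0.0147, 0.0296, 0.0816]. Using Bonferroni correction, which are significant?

Bonferroni α = 0.1/23 = 0.00435. None of the given p-values are significant.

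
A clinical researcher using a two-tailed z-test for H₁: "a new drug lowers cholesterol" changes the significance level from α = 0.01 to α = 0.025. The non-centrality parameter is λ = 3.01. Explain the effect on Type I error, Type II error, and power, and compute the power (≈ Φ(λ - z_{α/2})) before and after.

Increasing α from 0.01 to 0.025:
• Type I error rate increases (α is the Type I rate by definition).
• Critical value moves from z_{α/2} = 2.576 to 2.241, so power = Φ(λ - z_{α/2}) goes from Φ(3.01 - 2.576) = 0.668 to Φ(3.01 - 2.241) = 0.779.
• Type II error rate β = 1 - power therefore decreases (0.332 → 0.221).
Appropriate when false negatives are costly — here, shelving an effective drug — patients miss out on a treatment that would have helped.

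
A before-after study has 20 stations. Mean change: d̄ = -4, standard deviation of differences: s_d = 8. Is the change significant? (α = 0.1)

t = d̄/(s_d/√n) = -4/(8/√20) = -2.236. df = 19, critical t = ±1.729. Reject H₀.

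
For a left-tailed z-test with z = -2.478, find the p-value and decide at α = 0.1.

p = P(Z < -2.478) = Φ(-2.478) ≈ 0.0066. Since p < 0.1, reject H₀ (significant) at α = 0.1.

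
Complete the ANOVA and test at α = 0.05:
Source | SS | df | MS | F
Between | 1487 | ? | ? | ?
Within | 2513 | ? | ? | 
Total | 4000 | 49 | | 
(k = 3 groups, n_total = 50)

df_between = 2, df_within = 47. MS_between = 743.5, MS_within = 53.47. F = 13.905, F_crit ≈ 3.195. Reject H₀.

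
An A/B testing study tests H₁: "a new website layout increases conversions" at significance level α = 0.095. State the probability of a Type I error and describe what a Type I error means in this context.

P(Type I error) = α = 0.095. A Type I error is rejecting H₀ when H₀ is actually true (false positive) — here, concluding that a new website layout increases conversions when in fact this is not the case. Consequence: rolling out a layout that doesn't actually help — wasted engineering effort.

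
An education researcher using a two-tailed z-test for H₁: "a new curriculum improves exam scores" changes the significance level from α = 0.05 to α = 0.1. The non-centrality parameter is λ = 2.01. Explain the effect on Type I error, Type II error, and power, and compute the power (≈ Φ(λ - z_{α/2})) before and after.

Increasing α from 0.05 to 0.1:
• Type I error rate increases (α is the Type I rate by definition).
• Critical value moves from z_{α/2} = 1.96 to 1.645, so power = Φ(λ - z_{α/2}) goes from Φ(2.01 - 1.96) = 0.52 to Φ(2.01 - 1.645) = 0.642.
• Type II error rate β = 1 - power therefore decreases (0.48 → 0.358).
Appropriate when false negatives are costly — here, keeping the old curriculum when the new one would have helped students.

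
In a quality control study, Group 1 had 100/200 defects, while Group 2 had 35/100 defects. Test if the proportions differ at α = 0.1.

p̂₁ = 0.5, p̂₂ = 0.35, pooled p̂ = 0.45. z = 2.462. Critical: ±1.645. Reject H₀.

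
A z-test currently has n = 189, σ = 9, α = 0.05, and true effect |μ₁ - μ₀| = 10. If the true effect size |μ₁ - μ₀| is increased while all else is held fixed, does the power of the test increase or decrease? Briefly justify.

Power increases: a larger true effect increases the non-centrality λ = |μ₁ - μ₀|/(σ/√n).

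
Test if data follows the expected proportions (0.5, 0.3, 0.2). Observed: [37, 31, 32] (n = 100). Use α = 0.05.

Expected: [50.0, 30.0, 20.0]. χ² = 10.613. df = 2, critical = 5.991. Reject H₀.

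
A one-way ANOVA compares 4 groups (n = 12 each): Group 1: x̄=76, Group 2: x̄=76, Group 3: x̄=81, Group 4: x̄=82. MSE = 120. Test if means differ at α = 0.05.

Grand mean = 78.75. SS_between = 369.0, MS_between = 123.0. F = 1.025, F_crit ≈ 2.816. Fail to reject H₀.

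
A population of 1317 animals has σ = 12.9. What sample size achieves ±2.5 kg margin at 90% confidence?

Without FPC: n₀ = (1.645×12.9/2.5)² = 72.05. With FPC: n = n₀N/(n₀+N-1) = 68.4 → n = 69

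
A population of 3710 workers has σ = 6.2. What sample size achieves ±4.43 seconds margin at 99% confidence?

Without FPC: n₀ = (2.576×6.2/4.43)² = 12.998. With FPC: n = n₀N/(n₀+N-1) = 13.0 → n = 13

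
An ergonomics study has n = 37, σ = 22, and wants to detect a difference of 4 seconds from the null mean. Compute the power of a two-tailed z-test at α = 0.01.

SE = σ/√n = 22/√37 = 3.617. Non-centrality λ = d/SE = 4/3.617 = 1.106. Power ≈ Φ(λ - z_{α/2}) = Φ(1.106 - 2.576) = Φ(-1.47) = 0.071.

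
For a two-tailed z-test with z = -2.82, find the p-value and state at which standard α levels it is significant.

p = 2·P(Z > |-2.82|) = 2·(1 - Φ(2.82)) ≈ 0.0048. Significant at α = 0.1; Significant at α = 0.05; Significant at α = 0.01.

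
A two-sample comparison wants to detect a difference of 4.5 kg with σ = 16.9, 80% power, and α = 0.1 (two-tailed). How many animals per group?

n per group = 2(z_α/2 + z_β)²σ²/d² = 2×(1.645 + 0.84)²×16.9²/4.5² = 174.2 → n = 175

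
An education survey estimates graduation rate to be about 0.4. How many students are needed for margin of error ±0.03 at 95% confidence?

n = z²p(1-p)/E² = 1.96²×0.4×0.6/0.03² = 1024.4 → n = 1025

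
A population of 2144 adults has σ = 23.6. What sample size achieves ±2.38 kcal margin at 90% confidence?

Without FPC: n₀ = (1.645×23.6/2.38)² = 266.074. With FPC: n = n₀N/(n₀+N-1) = 236.8 → n = 237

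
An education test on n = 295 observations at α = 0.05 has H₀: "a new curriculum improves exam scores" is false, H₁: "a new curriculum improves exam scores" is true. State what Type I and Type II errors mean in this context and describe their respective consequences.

Type I (false positive): concluding that a new curriculum improves exam scores when it is not — adopting a curriculum that gives no real benefit — disruption for nothing. Type II (false negative): failing to conclude that a new curriculum improves exam scores when it is — keeping the old curriculum when the new one would have helped students. Which is costlier depends on domain priorities and is a judgement call rather than a statistical fact.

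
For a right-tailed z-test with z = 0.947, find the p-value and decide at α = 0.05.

p = P(Z > 0.947) = 1 - Φ(0.947) ≈ 0.1718. Since p ≥ 0.05, fail to reject H₀ (not significant) at α = 0.05.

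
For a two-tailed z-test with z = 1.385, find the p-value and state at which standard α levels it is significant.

p = 2·P(Z > |1.385|) = 2·(1 - Φ(1.385)) ≈ 0.1661. Not significant at any standard level.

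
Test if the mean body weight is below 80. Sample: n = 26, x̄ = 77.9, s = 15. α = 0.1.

t = (77.9 - 80)/(15/√26) = -0.714, df = 25. Critical t = -1.316. Fail to reject H₀.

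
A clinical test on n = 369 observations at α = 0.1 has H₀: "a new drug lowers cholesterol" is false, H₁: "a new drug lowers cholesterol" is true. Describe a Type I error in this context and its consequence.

Type I error: rejecting H₀ when it is true — concluding that a new drug lowers cholesterol when in fact it is not. Consequence: approving an ineffective drug — patients take a useless medication and may skip effective alternatives.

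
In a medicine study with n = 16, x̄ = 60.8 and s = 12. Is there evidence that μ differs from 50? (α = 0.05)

t = (x̄ - μ₀)/(s/√n) = (60.8 - 50)/(12/√16) = 3.6. df = 15, critical t = ±2.131. Reject H₀.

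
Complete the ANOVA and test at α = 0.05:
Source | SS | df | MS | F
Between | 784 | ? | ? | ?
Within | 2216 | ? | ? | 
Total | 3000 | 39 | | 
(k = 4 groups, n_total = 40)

df_between = 3, df_within = 36. MS_between = 261.33, MS_within = 61.56. F = 4.245, F_crit ≈ 2.866. Reject H₀.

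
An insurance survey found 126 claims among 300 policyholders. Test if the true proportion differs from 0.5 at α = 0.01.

p̂ = 0.42, p₀ = 0.5. z = (p̂ - p₀)/√(p₀(1-p₀)/n) = -2.771. Critical: ±2.576. Reject H₀.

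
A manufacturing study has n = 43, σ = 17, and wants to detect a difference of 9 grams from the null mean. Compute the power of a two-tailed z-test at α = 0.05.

SE = σ/√n = 17/√43 = 2.592. Non-centrality λ = d/SE = 9/2.592 = 3.472. Power ≈ Φ(λ - z_{α/2}) = Φ(3.472 - 1.96) = Φ(1.512) = 0.935.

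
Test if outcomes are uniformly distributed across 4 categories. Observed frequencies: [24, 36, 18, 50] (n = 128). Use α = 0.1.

Expected = 32 each. χ² = Σ(O-E)²/E = 18.75. df = 3, critical value = 6.251. Reject H₀.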